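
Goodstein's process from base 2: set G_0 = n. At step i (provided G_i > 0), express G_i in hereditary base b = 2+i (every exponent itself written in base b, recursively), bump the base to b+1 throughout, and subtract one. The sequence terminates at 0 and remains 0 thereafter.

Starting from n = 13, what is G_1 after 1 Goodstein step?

base 2: 13 = 2^(2 + 1) + 2^2 + 1; at 3: 3^(3 + 1) + 3^3 + 1 = 109; next = 108
base 3: 108 = 3^(3 + 1) + 3^3; at 4: 4^(4 + 1) + 4^4 = 1280; next = 1279

108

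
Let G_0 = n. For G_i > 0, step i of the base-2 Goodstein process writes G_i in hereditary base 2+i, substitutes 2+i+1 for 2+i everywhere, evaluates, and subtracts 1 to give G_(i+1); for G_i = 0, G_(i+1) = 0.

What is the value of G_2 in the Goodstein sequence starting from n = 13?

1279

step 0: 13 = 2^(2 + 1) + 2^2 + 1; sub 3 for 2: 3^(3 + 1) + 3^3 + 1; = 109; G_1 = 109−1 = 108
step 1: 108 = 3^(3 + 1) + 3^3; sub 4 for 3: 4^(4 + 1) + 4^4; = 1280; G_2 = 1280−1 = 1279
step 2: 1279 = 4^(4 + 1) + 3·4^3 + 3·4^2 + 3·4 + 3; sub 5 for 4: 5^(5 + 1) + 3·5^3 + 3·5^2 + 3·5 + 3; = 16093; G_3 = 16093−1 = 16092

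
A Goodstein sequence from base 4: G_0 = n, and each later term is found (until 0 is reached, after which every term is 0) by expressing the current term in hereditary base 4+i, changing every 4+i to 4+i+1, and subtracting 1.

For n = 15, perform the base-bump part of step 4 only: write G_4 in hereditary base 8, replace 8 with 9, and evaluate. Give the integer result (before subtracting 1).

G_0=15  [base 4] 3·4 + 3  →[4↦5]→  3·5 + 3 = 18  −1 ⇒ G_1=17
G_1=17  [base 5] 3·5 + 2  →[5↦6]→  3·6 + 2 = 20  −1 ⇒ G_2=19
G_2=19  [base 6] 3·6 + 1  →[6↦7]→  3·7 + 1 = 22  −1 ⇒ G_3=21
G_3=21  [base 7] 3·7  →[7↦8]→  3·8 = 24  −1 ⇒ G_4=23
G_4=23  [base 8] 2·8 + 7  →[8↦9]→  2·9 + 7 = 25  −1 ⇒ G_5=24

25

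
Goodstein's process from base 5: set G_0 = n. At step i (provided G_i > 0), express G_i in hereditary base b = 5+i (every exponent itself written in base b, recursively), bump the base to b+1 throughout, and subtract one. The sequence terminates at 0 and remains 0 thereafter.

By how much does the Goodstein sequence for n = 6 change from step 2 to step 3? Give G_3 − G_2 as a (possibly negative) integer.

[0] 6 ≡ 5 + 1 (base 5). Lift 6: 7. −1: 6.
[1] 6 ≡ 6 (base 6). Lift 7: 7. −1: 6.
[2] 6 ≡ 6 (base 7). Lift 8: 6. −1: 5.

-1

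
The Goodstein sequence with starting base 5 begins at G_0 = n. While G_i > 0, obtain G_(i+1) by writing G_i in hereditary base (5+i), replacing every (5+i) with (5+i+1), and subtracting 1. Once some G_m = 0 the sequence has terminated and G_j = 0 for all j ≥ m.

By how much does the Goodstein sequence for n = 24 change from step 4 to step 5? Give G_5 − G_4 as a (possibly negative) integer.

base 5: 24 = 4·5 + 4; at 6: 4·6 + 4 = 28; next = 27
base 6: 27 = 4·6 + 3; at 7: 4·7 + 3 = 31; next = 30
base 7: 30 = 4·7 + 2; at 8: 4·8 + 2 = 34; next = 33
base 8: 33 = 4·8 + 1; at 9: 4·9 + 1 = 37; next = 36
base 9: 36 = 4·9; at 10: 4·10 = 40; next = 39

3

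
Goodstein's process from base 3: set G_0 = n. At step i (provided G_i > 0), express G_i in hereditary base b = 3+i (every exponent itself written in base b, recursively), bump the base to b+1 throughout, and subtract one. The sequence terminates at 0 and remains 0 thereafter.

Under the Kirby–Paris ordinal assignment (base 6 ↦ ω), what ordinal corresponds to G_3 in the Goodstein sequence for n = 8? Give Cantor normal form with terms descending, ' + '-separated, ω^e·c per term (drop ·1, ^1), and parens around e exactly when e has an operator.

ω + 5

(0) 8|_3 = 2·3 + 2 ↦ 2·4 + 2|_4 = 10 ⇒ 9
(1) 9|_4 = 2·4 + 1 ↦ 2·5 + 1|_5 = 11 ⇒ 10
(2) 10|_5 = 2·5 ↦ 2·6|_6 = 12 ⇒ 11
(3) 11|_6 = 6 + 5 ↦ 7 + 5|_7 = 12 ⇒ 11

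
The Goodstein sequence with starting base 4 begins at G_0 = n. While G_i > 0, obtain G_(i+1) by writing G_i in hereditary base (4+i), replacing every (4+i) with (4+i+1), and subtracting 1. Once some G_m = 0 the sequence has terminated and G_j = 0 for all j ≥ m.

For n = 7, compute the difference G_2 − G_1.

0

G_0 = 7. HB_4(7) = 4 + 3. Bump = 8. G_1 = 7.
G_1 = 7. HB_5(7) = 5 + 2. Bump = 8. G_2 = 7.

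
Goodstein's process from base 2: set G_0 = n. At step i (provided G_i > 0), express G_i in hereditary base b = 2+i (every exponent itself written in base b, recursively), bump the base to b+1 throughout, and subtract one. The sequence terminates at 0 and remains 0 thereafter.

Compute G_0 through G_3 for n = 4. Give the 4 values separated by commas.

G_0 = 4. HB_2(4) = 2^2. Bump = 27. G_1 = 26.
G_1 = 26. HB_3(26) = 2·3^2 + 2·3 + 2. Bump = 42. G_2 = 41.
G_2 = 41. HB_4(41) = 2·4^2 + 2·4 + 1. Bump = 61. G_3 = 60.

4, 26, 41, 60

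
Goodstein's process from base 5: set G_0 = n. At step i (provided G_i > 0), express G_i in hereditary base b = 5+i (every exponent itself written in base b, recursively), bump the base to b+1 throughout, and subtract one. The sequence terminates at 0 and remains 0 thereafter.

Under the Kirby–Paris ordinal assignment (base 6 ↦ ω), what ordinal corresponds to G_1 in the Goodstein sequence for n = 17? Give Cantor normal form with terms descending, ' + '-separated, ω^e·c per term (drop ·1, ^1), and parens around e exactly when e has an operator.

ω·3 + 1

17 —HB5→ 3·5 + 2 —bump→ 3·6 + 2 = 20 —(−1)→ 19
19 —HB6→ 3·6 + 1 —bump→ 3·7 + 1 = 22 —(−1)→ 21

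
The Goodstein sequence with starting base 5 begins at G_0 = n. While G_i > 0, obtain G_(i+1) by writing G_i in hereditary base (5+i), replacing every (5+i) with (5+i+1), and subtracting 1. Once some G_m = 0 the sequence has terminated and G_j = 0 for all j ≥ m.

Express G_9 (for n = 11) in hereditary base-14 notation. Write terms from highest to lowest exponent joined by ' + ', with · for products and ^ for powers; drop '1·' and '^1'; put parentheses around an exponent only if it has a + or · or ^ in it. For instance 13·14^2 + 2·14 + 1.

13

(0) 11|_5 = 2·5 + 1 ↦ 2·6 + 1|_6 = 13 ⇒ 12
(1) 12|_6 = 2·6 ↦ 2·7|_7 = 14 ⇒ 13
(2) 13|_7 = 7 + 6 ↦ 8 + 6|_8 = 14 ⇒ 13
(3) 13|_8 = 8 + 5 ↦ 9 + 5|_9 = 14 ⇒ 13
(4) 13|_9 = 9 + 4 ↦ 10 + 4|_10 = 14 ⇒ 13
(5) 13|_10 = 10 + 3 ↦ 11 + 3|_11 = 14 ⇒ 13
(6) 13|_11 = 11 + 2 ↦ 12 + 2|_12 = 14 ⇒ 13
(7) 13|_12 = 12 + 1 ↦ 13 + 1|_13 = 14 ⇒ 13
(8) 13|_13 = 13 ↦ 14|_14 = 14 ⇒ 13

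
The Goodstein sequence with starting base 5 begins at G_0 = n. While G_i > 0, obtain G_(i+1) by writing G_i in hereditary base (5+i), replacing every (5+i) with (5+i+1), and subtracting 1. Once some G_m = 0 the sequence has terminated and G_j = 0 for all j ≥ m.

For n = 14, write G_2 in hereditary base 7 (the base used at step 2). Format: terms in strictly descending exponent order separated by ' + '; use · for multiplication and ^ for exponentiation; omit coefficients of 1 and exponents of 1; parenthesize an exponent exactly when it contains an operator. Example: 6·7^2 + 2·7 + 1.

2·7 + 2

[0] 14 ≡ 2·5 + 4 (base 5). Lift 6: 16. −1: 15.
[1] 15 ≡ 2·6 + 3 (base 6). Lift 7: 17. −1: 16.
[2] 16 ≡ 2·7 + 2 (base 7). Lift 8: 18. −1: 17.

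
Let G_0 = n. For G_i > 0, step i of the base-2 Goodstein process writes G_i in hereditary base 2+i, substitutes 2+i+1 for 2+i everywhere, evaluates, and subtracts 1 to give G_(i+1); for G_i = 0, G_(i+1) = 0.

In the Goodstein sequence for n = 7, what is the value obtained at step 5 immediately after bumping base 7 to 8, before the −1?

16777216

[0] 7 ≡ 2^2 + 2 + 1 (base 2). Lift 3: 31. −1: 30.
[1] 30 ≡ 3^3 + 3 (base 3). Lift 4: 260. −1: 259.
[2] 259 ≡ 4^4 + 3 (base 4). Lift 5: 3128. −1: 3127.
[3] 3127 ≡ 5^5 + 2 (base 5). Lift 6: 46658. −1: 46657.
[4] 46657 ≡ 6^6 + 1 (base 6). Lift 7: 823544. −1: 823543.
[5] 823543 ≡ 7^7 (base 7). Lift 8: 16777216. −1: 16777215.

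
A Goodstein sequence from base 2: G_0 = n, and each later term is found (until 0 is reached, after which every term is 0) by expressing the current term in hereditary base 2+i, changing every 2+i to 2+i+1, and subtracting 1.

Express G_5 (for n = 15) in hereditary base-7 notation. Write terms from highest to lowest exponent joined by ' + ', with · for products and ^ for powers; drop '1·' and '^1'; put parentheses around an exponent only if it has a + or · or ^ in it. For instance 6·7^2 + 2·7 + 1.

G_0 = 15. HB_2(15) = 2^(2 + 1) + 2^2 + 2 + 1. Bump = 112. G_1 = 111.
G_1 = 111. HB_3(111) = 3^(3 + 1) + 3^3 + 3. Bump = 1284. G_2 = 1283.
G_2 = 1283. HB_4(1283) = 4^(4 + 1) + 4^4 + 3. Bump = 18753. G_3 = 18752.
G_3 = 18752. HB_5(18752) = 5^(5 + 1) + 5^5 + 2. Bump = 326594. G_4 = 326593.
G_4 = 326593. HB_6(326593) = 6^(6 + 1) + 6^6 + 1. Bump = 6588345. G_5 = 6588344.

7^(7 + 1) + 7^7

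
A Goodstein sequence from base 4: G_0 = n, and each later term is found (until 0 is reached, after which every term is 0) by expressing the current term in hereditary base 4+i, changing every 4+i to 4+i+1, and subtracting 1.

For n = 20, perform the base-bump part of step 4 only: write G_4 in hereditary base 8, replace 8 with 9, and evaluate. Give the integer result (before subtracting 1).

20 —HB4→ 4^2 + 4 —bump→ 5^2 + 5 = 30 —(−1)→ 29
29 —HB5→ 5^2 + 4 —bump→ 6^2 + 4 = 40 —(−1)→ 39
39 —HB6→ 6^2 + 3 —bump→ 7^2 + 3 = 52 —(−1)→ 51
51 —HB7→ 7^2 + 2 —bump→ 8^2 + 2 = 66 —(−1)→ 65
65 —HB8→ 8^2 + 1 —bump→ 9^2 + 1 = 82 —(−1)→ 81

82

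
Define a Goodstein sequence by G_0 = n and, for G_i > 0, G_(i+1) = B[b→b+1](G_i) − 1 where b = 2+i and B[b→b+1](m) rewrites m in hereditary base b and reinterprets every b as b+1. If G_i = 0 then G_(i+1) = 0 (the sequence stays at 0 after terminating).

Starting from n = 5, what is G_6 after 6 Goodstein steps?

1751

[0] 5 ≡ 2^2 + 1 (base 2). Lift 3: 28. −1: 27.
[1] 27 ≡ 3^3 (base 3). Lift 4: 256. −1: 255.
[2] 255 ≡ 3·4^3 + 3·4^2 + 3·4 + 3 (base 4). Lift 5: 468. −1: 467.
[3] 467 ≡ 3·5^3 + 3·5^2 + 3·5 + 2 (base 5). Lift 6: 776. −1: 775.
[4] 775 ≡ 3·6^3 + 3·6^2 + 3·6 + 1 (base 6). Lift 7: 1198. −1: 1197.
[5] 1197 ≡ 3·7^3 + 3·7^2 + 3·7 (base 7). Lift 8: 1752. −1: 1751.
[6] 1751 ≡ 3·8^3 + 3·8^2 + 2·8 + 7 (base 8). Lift 9: 2455. −1: 2454.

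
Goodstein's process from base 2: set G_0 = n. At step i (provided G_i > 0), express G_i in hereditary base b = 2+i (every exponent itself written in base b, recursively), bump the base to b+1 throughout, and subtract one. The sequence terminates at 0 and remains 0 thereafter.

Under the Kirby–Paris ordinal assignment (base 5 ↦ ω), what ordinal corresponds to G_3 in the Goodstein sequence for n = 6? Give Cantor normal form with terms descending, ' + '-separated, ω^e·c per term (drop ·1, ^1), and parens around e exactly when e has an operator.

i=0: 6 = 2^2 + 2 (b=2); 2→3: 3^3 + 3 = 30; 30−1 = 29
i=1: 29 = 3^3 + 2 (b=3); 3→4: 4^4 + 2 = 258; 258−1 = 257
i=2: 257 = 4^4 + 1 (b=4); 4→5: 5^5 + 1 = 3126; 3126−1 = 3125
i=3: 3125 = 5^5 (b=5); 5→6: 6^6 = 46656; 46656−1 = 46655

ω^ω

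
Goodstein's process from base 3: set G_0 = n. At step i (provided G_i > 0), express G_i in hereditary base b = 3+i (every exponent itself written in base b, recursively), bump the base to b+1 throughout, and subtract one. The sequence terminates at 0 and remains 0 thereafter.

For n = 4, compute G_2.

4

step 0: 4 = 3 + 1; sub 4 for 3: 4 + 1; = 5; G_1 = 5−1 = 4
step 1: 4 = 4; sub 5 for 4: 5; = 5; G_2 = 5−1 = 4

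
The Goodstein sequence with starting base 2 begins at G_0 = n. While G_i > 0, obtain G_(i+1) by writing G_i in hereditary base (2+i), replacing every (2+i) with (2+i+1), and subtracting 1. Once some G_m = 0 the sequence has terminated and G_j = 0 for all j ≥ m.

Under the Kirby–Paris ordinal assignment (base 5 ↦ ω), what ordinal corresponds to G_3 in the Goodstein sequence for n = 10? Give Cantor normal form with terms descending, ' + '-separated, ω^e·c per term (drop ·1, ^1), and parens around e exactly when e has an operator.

ω^(ω + 1)

G_0=10  [base 2] 2^(2 + 1) + 2  →[2↦3]→  3^(3 + 1) + 3 = 84  −1 ⇒ G_1=83
G_1=83  [base 3] 3^(3 + 1) + 2  →[3↦4]→  4^(4 + 1) + 2 = 1026  −1 ⇒ G_2=1025
G_2=1025  [base 4] 4^(4 + 1) + 1  →[4↦5]→  5^(5 + 1) + 1 = 15626  −1 ⇒ G_3=15625
G_3=15625  [base 5] 5^(5 + 1)  →[5↦6]→  6^(6 + 1) = 279936  −1 ⇒ G_4=279935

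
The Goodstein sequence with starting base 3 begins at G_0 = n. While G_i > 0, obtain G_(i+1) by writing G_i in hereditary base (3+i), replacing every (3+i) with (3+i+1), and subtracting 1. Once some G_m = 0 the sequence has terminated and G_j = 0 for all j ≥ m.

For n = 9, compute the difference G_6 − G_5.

1

9 —HB3→ 3^2 —bump→ 4^2 = 16 —(−1)→ 15
15 —HB4→ 3·4 + 3 —bump→ 3·5 + 3 = 18 —(−1)→ 17
17 —HB5→ 3·5 + 2 —bump→ 3·6 + 2 = 20 —(−1)→ 19
19 —HB6→ 3·6 + 1 —bump→ 3·7 + 1 = 22 —(−1)→ 21
21 —HB7→ 3·7 —bump→ 3·8 = 24 —(−1)→ 23
23 —HB8→ 2·8 + 7 —bump→ 2·9 + 7 = 25 —(−1)→ 24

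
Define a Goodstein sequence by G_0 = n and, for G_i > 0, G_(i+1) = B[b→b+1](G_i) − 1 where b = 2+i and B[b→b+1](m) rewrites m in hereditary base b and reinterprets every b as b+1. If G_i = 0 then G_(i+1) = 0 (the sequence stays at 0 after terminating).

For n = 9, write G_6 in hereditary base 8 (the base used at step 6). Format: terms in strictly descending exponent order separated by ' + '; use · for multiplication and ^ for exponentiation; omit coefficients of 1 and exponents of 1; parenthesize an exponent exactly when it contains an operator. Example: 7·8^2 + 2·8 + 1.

i=0: 9 = 2^(2 + 1) + 1 (b=2); 2→3: 3^(3 + 1) + 1 = 82; 82−1 = 81
i=1: 81 = 3^(3 + 1) (b=3); 3→4: 4^(4 + 1) = 1024; 1024−1 = 1023
i=2: 1023 = 3·4^4 + 3·4^3 + 3·4^2 + 3·4 + 3 (b=4); 4→5: 3·5^5 + 3·5^3 + 3·5^2 + 3·5 + 3 = 9843; 9843−1 = 9842
i=3: 9842 = 3·5^5 + 3·5^3 + 3·5^2 + 3·5 + 2 (b=5); 5→6: 3·6^6 + 3·6^3 + 3·6^2 + 3·6 + 2 = 140744; 140744−1 = 140743
i=4: 140743 = 3·6^6 + 3·6^3 + 3·6^2 + 3·6 + 1 (b=6); 6→7: 3·7^7 + 3·7^3 + 3·7^2 + 3·7 + 1 = 2471827; 2471827−1 = 2471826
i=5: 2471826 = 3·7^7 + 3·7^3 + 3·7^2 + 3·7 (b=7); 7→8: 3·8^8 + 3·8^3 + 3·8^2 + 3·8 = 50333400; 50333400−1 = 50333399
i=6: 50333399 = 3·8^8 + 3·8^3 + 3·8^2 + 2·8 + 7 (b=8); 8→9: 3·9^9 + 3·9^3 + 3·9^2 + 2·9 + 7 = 1162263922; 1162263922−1 = 1162263921

3·8^8 + 3·8^3 + 3·8^2 + 2·8 + 7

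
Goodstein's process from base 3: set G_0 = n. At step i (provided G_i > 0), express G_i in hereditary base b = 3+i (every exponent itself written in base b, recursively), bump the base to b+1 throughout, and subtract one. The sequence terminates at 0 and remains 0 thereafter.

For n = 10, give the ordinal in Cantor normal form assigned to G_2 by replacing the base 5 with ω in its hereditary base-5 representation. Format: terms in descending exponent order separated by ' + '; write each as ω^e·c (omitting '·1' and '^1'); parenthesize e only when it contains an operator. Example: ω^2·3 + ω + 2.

G_0 = 10. HB_3(10) = 3^2 + 1. Bump = 17. G_1 = 16.
G_1 = 16. HB_4(16) = 4^2. Bump = 25. G_2 = 24.
G_2 = 24. HB_5(24) = 4·5 + 4. Bump = 28. G_3 = 27.

ω·4 + 4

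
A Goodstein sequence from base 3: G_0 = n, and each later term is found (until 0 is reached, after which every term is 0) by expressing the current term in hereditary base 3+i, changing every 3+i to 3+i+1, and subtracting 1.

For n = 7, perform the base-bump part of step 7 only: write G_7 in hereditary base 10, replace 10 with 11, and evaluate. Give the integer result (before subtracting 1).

9

step 0: 7 = 2·3 + 1; sub 4 for 3: 2·4 + 1; = 9; G_1 = 9−1 = 8
step 1: 8 = 2·4; sub 5 for 4: 2·5; = 10; G_2 = 10−1 = 9
step 2: 9 = 5 + 4; sub 6 for 5: 6 + 4; = 10; G_3 = 10−1 = 9
step 3: 9 = 6 + 3; sub 7 for 6: 7 + 3; = 10; G_4 = 10−1 = 9
step 4: 9 = 7 + 2; sub 8 for 7: 8 + 2; = 10; G_5 = 10−1 = 9
step 5: 9 = 8 + 1; sub 9 for 8: 9 + 1; = 10; G_6 = 10−1 = 9
step 6: 9 = 9; sub 10 for 9: 10; = 10; G_7 = 10−1 = 9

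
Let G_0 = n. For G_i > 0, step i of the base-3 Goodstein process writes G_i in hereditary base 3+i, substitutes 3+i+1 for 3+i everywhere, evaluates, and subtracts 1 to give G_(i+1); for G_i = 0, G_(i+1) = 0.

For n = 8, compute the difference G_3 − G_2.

1

G_0 = 8. HB_3(8) = 2·3 + 2. Bump = 10. G_1 = 9.
G_1 = 9. HB_4(9) = 2·4 + 1. Bump = 11. G_2 = 10.
G_2 = 10. HB_5(10) = 2·5. Bump = 12. G_3 = 11.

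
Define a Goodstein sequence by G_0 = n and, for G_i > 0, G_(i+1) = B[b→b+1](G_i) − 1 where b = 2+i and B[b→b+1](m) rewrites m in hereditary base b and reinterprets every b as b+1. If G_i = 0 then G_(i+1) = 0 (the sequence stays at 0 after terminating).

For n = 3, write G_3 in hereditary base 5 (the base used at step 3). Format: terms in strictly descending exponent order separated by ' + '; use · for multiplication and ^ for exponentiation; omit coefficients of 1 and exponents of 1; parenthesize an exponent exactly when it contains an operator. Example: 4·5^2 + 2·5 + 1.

2

step 0: 3 = 2 + 1; sub 3 for 2: 3 + 1; = 4; G_1 = 4−1 = 3
step 1: 3 = 3; sub 4 for 3: 4; = 4; G_2 = 4−1 = 3
step 2: 3 = 3; sub 5 for 4: 3; = 3; G_3 = 3−1 = 2
step 3: 2 = 2; sub 6 for 5: 2; = 2; G_4 = 2−1 = 1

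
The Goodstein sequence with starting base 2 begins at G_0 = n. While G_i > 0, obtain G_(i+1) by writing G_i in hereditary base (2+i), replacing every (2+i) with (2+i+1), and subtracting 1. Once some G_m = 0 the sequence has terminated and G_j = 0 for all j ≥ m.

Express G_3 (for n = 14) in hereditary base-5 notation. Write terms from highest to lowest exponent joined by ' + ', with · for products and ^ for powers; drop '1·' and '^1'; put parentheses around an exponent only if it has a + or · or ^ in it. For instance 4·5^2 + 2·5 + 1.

5^(5 + 1) + 5^5

step 0: 14 = 2^(2 + 1) + 2^2 + 2; sub 3 for 2: 3^(3 + 1) + 3^3 + 3; = 111; G_1 = 111−1 = 110
step 1: 110 = 3^(3 + 1) + 3^3 + 2; sub 4 for 3: 4^(4 + 1) + 4^4 + 2; = 1282; G_2 = 1282−1 = 1281
step 2: 1281 = 4^(4 + 1) + 4^4 + 1; sub 5 for 4: 5^(5 + 1) + 5^5 + 1; = 18751; G_3 = 18751−1 = 18750
step 3: 18750 = 5^(5 + 1) + 5^5; sub 6 for 5: 6^(6 + 1) + 6^6; = 326592; G_4 = 326592−1 = 326591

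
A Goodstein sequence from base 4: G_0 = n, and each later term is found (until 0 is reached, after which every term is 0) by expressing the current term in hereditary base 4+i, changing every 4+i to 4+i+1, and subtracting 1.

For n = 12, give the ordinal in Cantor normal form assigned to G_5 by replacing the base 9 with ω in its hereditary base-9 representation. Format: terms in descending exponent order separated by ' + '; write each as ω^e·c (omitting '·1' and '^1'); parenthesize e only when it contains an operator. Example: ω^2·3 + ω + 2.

step 0: 12 = 3·4; sub 5 for 4: 3·5; = 15; G_1 = 15−1 = 14
step 1: 14 = 2·5 + 4; sub 6 for 5: 2·6 + 4; = 16; G_2 = 16−1 = 15
step 2: 15 = 2·6 + 3; sub 7 for 6: 2·7 + 3; = 17; G_3 = 17−1 = 16
step 3: 16 = 2·7 + 2; sub 8 for 7: 2·8 + 2; = 18; G_4 = 18−1 = 17
step 4: 17 = 2·8 + 1; sub 9 for 8: 2·9 + 1; = 19; G_5 = 19−1 = 18

ω·2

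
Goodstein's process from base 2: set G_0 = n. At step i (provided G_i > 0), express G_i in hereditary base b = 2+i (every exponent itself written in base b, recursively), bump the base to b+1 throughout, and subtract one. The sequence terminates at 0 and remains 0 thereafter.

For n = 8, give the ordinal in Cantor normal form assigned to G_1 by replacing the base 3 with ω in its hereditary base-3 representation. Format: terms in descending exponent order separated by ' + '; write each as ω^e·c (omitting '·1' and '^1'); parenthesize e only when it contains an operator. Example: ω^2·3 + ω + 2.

[0] 8 ≡ 2^(2 + 1) (base 2). Lift 3: 81. −1: 80.
[1] 80 ≡ 2·3^3 + 2·3^2 + 2·3 + 2 (base 3). Lift 4: 554. −1: 553.

ω^ω·2 + ω^2·2 + ω·2 + 2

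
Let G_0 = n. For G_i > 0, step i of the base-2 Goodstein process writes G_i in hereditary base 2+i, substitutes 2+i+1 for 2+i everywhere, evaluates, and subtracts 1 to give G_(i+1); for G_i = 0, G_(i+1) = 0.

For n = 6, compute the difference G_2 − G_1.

228

6 —HB2→ 2^2 + 2 —bump→ 3^3 + 3 = 30 —(−1)→ 29
29 —HB3→ 3^3 + 2 —bump→ 4^4 + 2 = 258 —(−1)→ 257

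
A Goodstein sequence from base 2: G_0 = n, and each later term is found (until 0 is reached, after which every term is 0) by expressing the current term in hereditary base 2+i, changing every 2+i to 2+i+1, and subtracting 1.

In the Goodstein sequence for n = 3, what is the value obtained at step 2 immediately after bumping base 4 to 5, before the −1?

3

base 2: 3 = 2 + 1; at 3: 3 + 1 = 4; next = 3
base 3: 3 = 3; at 4: 4 = 4; next = 3
base 4: 3 = 3; at 5: 3 = 3; next = 2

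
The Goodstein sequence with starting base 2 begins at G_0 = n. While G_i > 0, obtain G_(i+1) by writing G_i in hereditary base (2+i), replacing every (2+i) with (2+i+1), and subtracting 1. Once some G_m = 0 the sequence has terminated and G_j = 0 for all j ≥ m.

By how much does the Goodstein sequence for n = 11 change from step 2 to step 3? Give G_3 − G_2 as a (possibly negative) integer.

14600

G_0=11  [base 2] 2^(2 + 1) + 2 + 1  →[2↦3]→  3^(3 + 1) + 3 + 1 = 85  −1 ⇒ G_1=84
G_1=84  [base 3] 3^(3 + 1) + 3  →[3↦4]→  4^(4 + 1) + 4 = 1028  −1 ⇒ G_2=1027
G_2=1027  [base 4] 4^(4 + 1) + 3  →[4↦5]→  5^(5 + 1) + 3 = 15628  −1 ⇒ G_3=15627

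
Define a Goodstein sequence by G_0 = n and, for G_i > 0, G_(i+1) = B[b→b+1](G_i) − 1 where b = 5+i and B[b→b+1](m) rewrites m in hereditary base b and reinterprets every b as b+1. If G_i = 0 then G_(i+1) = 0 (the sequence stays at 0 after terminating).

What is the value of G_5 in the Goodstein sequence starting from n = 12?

15

12 —HB5→ 2·5 + 2 —bump→ 2·6 + 2 = 14 —(−1)→ 13
13 —HB6→ 2·6 + 1 —bump→ 2·7 + 1 = 15 —(−1)→ 14
14 —HB7→ 2·7 —bump→ 2·8 = 16 —(−1)→ 15
15 —HB8→ 8 + 7 —bump→ 9 + 7 = 16 —(−1)→ 15
15 —HB9→ 9 + 6 —bump→ 10 + 6 = 16 —(−1)→ 15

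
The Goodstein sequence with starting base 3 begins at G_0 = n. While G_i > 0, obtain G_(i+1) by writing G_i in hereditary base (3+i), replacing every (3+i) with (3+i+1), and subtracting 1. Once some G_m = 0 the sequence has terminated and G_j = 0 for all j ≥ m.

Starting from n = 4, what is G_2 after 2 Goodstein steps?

4

G_0 = 4. HB_3(4) = 3 + 1. Bump = 5. G_1 = 4.
G_1 = 4. HB_4(4) = 4. Bump = 5. G_2 = 4.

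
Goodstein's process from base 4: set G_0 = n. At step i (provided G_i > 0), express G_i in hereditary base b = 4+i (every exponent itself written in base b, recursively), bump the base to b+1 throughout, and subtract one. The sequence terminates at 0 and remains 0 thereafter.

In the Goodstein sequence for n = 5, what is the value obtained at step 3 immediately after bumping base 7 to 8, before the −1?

4

i=0: 5 = 4 + 1 (b=4); 4→5: 5 + 1 = 6; 6−1 = 5
i=1: 5 = 5 (b=5); 5→6: 6 = 6; 6−1 = 5
i=2: 5 = 5 (b=6); 6→7: 5 = 5; 5−1 = 4
i=3: 4 = 4 (b=7); 7→8: 4 = 4; 4−1 = 3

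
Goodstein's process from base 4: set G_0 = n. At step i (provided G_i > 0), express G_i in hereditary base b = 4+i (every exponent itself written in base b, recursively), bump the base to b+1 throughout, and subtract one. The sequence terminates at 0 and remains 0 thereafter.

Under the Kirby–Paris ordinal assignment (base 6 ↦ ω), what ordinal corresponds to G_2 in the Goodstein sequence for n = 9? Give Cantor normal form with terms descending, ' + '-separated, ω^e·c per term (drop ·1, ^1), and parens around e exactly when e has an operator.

base 4: 9 = 2·4 + 1; at 5: 2·5 + 1 = 11; next = 10
base 5: 10 = 2·5; at 6: 2·6 = 12; next = 11
base 6: 11 = 6 + 5; at 7: 7 + 5 = 12; next = 11

ω + 5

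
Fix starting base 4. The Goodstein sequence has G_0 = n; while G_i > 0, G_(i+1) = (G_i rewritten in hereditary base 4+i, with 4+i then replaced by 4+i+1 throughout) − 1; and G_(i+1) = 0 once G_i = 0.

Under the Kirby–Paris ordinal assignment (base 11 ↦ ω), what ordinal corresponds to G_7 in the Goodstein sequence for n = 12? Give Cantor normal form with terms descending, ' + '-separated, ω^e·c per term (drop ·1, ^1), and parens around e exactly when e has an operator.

G_0 = 12. HB_4(12) = 3·4. Bump = 15. G_1 = 14.
G_1 = 14. HB_5(14) = 2·5 + 4. Bump = 16. G_2 = 15.
G_2 = 15. HB_6(15) = 2·6 + 3. Bump = 17. G_3 = 16.
G_3 = 16. HB_7(16) = 2·7 + 2. Bump = 18. G_4 = 17.
G_4 = 17. HB_8(17) = 2·8 + 1. Bump = 19. G_5 = 18.
G_5 = 18. HB_9(18) = 2·9. Bump = 20. G_6 = 19.
G_6 = 19. HB_10(19) = 10 + 9. Bump = 20. G_7 = 19.

ω + 8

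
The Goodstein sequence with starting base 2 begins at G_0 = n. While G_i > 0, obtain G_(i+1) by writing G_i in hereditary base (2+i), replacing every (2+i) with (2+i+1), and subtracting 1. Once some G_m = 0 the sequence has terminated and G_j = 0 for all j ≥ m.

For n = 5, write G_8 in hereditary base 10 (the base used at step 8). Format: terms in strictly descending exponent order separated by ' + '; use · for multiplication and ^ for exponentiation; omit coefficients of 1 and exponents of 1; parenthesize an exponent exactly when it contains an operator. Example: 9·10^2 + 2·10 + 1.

3·10^3 + 3·10^2 + 2·10 + 5

G_0=5  [base 2] 2^2 + 1  →[2↦3]→  3^3 + 1 = 28  −1 ⇒ G_1=27
G_1=27  [base 3] 3^3  →[3↦4]→  4^4 = 256  −1 ⇒ G_2=255
G_2=255  [base 4] 3·4^3 + 3·4^2 + 3·4 + 3  →[4↦5]→  3·5^3 + 3·5^2 + 3·5 + 3 = 468  −1 ⇒ G_3=467
G_3=467  [base 5] 3·5^3 + 3·5^2 + 3·5 + 2  →[5↦6]→  3·6^3 + 3·6^2 + 3·6 + 2 = 776  −1 ⇒ G_4=775
G_4=775  [base 6] 3·6^3 + 3·6^2 + 3·6 + 1  →[6↦7]→  3·7^3 + 3·7^2 + 3·7 + 1 = 1198  −1 ⇒ G_5=1197
G_5=1197  [base 7] 3·7^3 + 3·7^2 + 3·7  →[7↦8]→  3·8^3 + 3·8^2 + 3·8 = 1752  −1 ⇒ G_6=1751
G_6=1751  [base 8] 3·8^3 + 3·8^2 + 2·8 + 7  →[8↦9]→  3·9^3 + 3·9^2 + 2·9 + 7 = 2455  −1 ⇒ G_7=2454
G_7=2454  [base 9] 3·9^3 + 3·9^2 + 2·9 + 6  →[9↦10]→  3·10^3 + 3·10^2 + 2·10 + 6 = 3326  −1 ⇒ G_8=3325
G_8=3325  [base 10] 3·10^3 + 3·10^2 + 2·10 + 5  →[10↦11]→  3·11^3 + 3·11^2 + 2·11 + 5 = 4383  −1 ⇒ G_9=4382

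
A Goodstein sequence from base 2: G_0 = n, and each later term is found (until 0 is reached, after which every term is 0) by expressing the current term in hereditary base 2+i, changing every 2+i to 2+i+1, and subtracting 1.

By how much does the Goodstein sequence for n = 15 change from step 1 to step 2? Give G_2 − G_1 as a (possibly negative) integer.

1172

base 2: 15 = 2^(2 + 1) + 2^2 + 2 + 1; at 3: 3^(3 + 1) + 3^3 + 3 + 1 = 112; next = 111
base 3: 111 = 3^(3 + 1) + 3^3 + 3; at 4: 4^(4 + 1) + 4^4 + 4 = 1284; next = 1283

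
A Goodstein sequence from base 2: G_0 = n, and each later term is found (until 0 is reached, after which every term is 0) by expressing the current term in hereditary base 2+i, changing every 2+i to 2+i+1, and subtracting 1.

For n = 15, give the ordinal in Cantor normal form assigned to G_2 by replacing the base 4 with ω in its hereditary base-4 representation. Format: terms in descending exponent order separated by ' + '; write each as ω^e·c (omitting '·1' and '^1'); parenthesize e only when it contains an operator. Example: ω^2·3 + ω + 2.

ω^(ω + 1) + ω^ω + 3

G_0=15  [base 2] 2^(2 + 1) + 2^2 + 2 + 1  →[2↦3]→  3^(3 + 1) + 3^3 + 3 + 1 = 112  −1 ⇒ G_1=111
G_1=111  [base 3] 3^(3 + 1) + 3^3 + 3  →[3↦4]→  4^(4 + 1) + 4^4 + 4 = 1284  −1 ⇒ G_2=1283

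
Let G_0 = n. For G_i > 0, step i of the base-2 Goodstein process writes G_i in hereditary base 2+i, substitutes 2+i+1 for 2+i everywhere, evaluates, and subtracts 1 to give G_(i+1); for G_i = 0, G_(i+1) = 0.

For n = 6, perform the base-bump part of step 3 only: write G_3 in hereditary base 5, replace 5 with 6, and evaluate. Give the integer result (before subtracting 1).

46656

6 —HB2→ 2^2 + 2 —bump→ 3^3 + 3 = 30 —(−1)→ 29
29 —HB3→ 3^3 + 2 —bump→ 4^4 + 2 = 258 —(−1)→ 257
257 —HB4→ 4^4 + 1 —bump→ 5^5 + 1 = 3126 —(−1)→ 3125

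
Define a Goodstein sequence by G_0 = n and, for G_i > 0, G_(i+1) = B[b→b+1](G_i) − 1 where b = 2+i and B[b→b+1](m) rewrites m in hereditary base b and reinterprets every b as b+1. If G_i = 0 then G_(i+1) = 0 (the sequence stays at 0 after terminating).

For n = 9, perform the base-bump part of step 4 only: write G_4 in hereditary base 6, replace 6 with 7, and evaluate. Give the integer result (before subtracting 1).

[0] 9 ≡ 2^(2 + 1) + 1 (base 2). Lift 3: 82. −1: 81.
[1] 81 ≡ 3^(3 + 1) (base 3). Lift 4: 1024. −1: 1023.
[2] 1023 ≡ 3·4^4 + 3·4^3 + 3·4^2 + 3·4 + 3 (base 4). Lift 5: 9843. −1: 9842.
[3] 9842 ≡ 3·5^5 + 3·5^3 + 3·5^2 + 3·5 + 2 (base 5). Lift 6: 140744. −1: 140743.

2471827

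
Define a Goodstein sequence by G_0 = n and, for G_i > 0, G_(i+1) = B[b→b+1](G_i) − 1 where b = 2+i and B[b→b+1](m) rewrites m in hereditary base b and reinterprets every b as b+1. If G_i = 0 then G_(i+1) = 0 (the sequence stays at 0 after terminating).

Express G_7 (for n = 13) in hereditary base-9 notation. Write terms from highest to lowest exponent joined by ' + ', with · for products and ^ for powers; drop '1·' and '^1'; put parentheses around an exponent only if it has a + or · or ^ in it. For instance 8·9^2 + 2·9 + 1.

9^(9 + 1) + 3·9^3 + 3·9^2 + 2·9 + 6

step 0: 13 = 2^(2 + 1) + 2^2 + 1; sub 3 for 2: 3^(3 + 1) + 3^3 + 1; = 109; G_1 = 109−1 = 108
step 1: 108 = 3^(3 + 1) + 3^3; sub 4 for 3: 4^(4 + 1) + 4^4; = 1280; G_2 = 1280−1 = 1279
step 2: 1279 = 4^(4 + 1) + 3·4^3 + 3·4^2 + 3·4 + 3; sub 5 for 4: 5^(5 + 1) + 3·5^3 + 3·5^2 + 3·5 + 3; = 16093; G_3 = 16093−1 = 16092
step 3: 16092 = 5^(5 + 1) + 3·5^3 + 3·5^2 + 3·5 + 2; sub 6 for 5: 6^(6 + 1) + 3·6^3 + 3·6^2 + 3·6 + 2; = 280712; G_4 = 280712−1 = 280711
step 4: 280711 = 6^(6 + 1) + 3·6^3 + 3·6^2 + 3·6 + 1; sub 7 for 6: 7^(7 + 1) + 3·7^3 + 3·7^2 + 3·7 + 1; = 5765999; G_5 = 5765999−1 = 5765998
step 5: 5765998 = 7^(7 + 1) + 3·7^3 + 3·7^2 + 3·7; sub 8 for 7: 8^(8 + 1) + 3·8^3 + 3·8^2 + 3·8; = 134219480; G_6 = 134219480−1 = 134219479
step 6: 134219479 = 8^(8 + 1) + 3·8^3 + 3·8^2 + 2·8 + 7; sub 9 for 8: 9^(9 + 1) + 3·9^3 + 3·9^2 + 2·9 + 7; = 3486786856; G_7 = 3486786856−1 = 3486786855
step 7: 3486786855 = 9^(9 + 1) + 3·9^3 + 3·9^2 + 2·9 + 6; sub 10 for 9: 10^(10 + 1) + 3·10^3 + 3·10^2 + 2·10 + 6; = 100000003326; G_8 = 100000003326−1 = 100000003325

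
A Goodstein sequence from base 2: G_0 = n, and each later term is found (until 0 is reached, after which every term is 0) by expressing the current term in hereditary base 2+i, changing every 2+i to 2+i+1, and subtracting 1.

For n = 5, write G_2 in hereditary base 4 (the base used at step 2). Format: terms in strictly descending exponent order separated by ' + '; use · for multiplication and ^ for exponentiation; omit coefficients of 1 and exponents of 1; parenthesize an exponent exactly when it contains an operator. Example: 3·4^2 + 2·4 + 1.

5 —HB2→ 2^2 + 1 —bump→ 3^3 + 1 = 28 —(−1)→ 27
27 —HB3→ 3^3 —bump→ 4^4 = 256 —(−1)→ 255
255 —HB4→ 3·4^3 + 3·4^2 + 3·4 + 3 —bump→ 3·5^3 + 3·5^2 + 3·5 + 3 = 468 —(−1)→ 467

3·4^3 + 3·4^2 + 3·4 + 3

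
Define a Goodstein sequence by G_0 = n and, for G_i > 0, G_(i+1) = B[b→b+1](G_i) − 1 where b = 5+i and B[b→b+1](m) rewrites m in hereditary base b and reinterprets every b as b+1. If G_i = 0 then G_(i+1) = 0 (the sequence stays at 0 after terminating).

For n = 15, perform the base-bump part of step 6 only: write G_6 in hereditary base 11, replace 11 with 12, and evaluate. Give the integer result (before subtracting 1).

(0) 15|_5 = 3·5 ↦ 3·6|_6 = 18 ⇒ 17
(1) 17|_6 = 2·6 + 5 ↦ 2·7 + 5|_7 = 19 ⇒ 18
(2) 18|_7 = 2·7 + 4 ↦ 2·8 + 4|_8 = 20 ⇒ 19
(3) 19|_8 = 2·8 + 3 ↦ 2·9 + 3|_9 = 21 ⇒ 20
(4) 20|_9 = 2·9 + 2 ↦ 2·10 + 2|_10 = 22 ⇒ 21
(5) 21|_10 = 2·10 + 1 ↦ 2·11 + 1|_11 = 23 ⇒ 22
(6) 22|_11 = 2·11 ↦ 2·12|_12 = 24 ⇒ 23

24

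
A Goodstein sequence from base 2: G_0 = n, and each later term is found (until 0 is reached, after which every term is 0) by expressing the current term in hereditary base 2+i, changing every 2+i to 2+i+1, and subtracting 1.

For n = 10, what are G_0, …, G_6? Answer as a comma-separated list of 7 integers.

G_0 = 10. HB_2(10) = 2^(2 + 1) + 2. Bump = 84. G_1 = 83.
G_1 = 83. HB_3(83) = 3^(3 + 1) + 2. Bump = 1026. G_2 = 1025.
G_2 = 1025. HB_4(1025) = 4^(4 + 1) + 1. Bump = 15626. G_3 = 15625.
G_3 = 15625. HB_5(15625) = 5^(5 + 1). Bump = 279936. G_4 = 279935.
G_4 = 279935. HB_6(279935) = 5·6^6 + 5·6^5 + 5·6^4 + 5·6^3 + 5·6^2 + 5·6 + 5. Bump = 4215755. G_5 = 4215754.
G_5 = 4215754. HB_7(4215754) = 5·7^7 + 5·7^5 + 5·7^4 + 5·7^3 + 5·7^2 + 5·7 + 4. Bump = 84073324. G_6 = 84073323.

10, 83, 1025, 15625, 279935, 4215754, 84073323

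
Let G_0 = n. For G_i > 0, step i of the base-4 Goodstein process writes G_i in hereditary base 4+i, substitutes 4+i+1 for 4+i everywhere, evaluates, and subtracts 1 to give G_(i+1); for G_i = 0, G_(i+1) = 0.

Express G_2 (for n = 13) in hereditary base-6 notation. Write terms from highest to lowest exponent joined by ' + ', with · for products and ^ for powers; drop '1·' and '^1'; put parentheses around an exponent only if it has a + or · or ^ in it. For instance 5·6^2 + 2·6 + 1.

2·6 + 5

13 —HB4→ 3·4 + 1 —bump→ 3·5 + 1 = 16 —(−1)→ 15
15 —HB5→ 3·5 —bump→ 3·6 = 18 —(−1)→ 17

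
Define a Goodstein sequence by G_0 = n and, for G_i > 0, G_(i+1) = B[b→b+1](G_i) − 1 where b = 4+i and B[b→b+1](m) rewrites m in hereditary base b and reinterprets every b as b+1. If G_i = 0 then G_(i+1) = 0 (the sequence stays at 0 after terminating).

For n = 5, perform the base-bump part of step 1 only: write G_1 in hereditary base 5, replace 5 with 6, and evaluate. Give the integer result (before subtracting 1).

6

[0] 5 ≡ 4 + 1 (base 4). Lift 5: 6. −1: 5.
[1] 5 ≡ 5 (base 5). Lift 6: 6. −1: 5.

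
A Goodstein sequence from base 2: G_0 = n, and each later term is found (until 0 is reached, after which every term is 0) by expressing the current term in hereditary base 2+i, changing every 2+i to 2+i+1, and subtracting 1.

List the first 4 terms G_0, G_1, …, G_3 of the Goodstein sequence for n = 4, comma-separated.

4, 26, 41, 60

base 2: 4 = 2^2; at 3: 3^3 = 27; next = 26
base 3: 26 = 2·3^2 + 2·3 + 2; at 4: 2·4^2 + 2·4 + 2 = 42; next = 41
base 4: 41 = 2·4^2 + 2·4 + 1; at 5: 2·5^2 + 2·5 + 1 = 61; next = 60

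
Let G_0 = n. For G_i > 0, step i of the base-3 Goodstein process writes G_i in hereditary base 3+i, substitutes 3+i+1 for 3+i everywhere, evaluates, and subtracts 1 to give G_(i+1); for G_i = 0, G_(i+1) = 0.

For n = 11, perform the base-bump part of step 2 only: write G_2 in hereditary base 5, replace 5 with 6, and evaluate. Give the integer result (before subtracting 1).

11 —HB3→ 3^2 + 2 —bump→ 4^2 + 2 = 18 —(−1)→ 17
17 —HB4→ 4^2 + 1 —bump→ 5^2 + 1 = 26 —(−1)→ 25
25 —HB5→ 5^2 —bump→ 6^2 = 36 —(−1)→ 35

36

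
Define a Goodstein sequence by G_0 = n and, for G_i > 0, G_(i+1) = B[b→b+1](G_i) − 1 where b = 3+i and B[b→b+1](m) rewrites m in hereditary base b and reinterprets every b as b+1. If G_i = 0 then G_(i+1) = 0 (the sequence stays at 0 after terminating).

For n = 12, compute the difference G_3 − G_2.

12 —HB3→ 3^2 + 3 —bump→ 4^2 + 4 = 20 —(−1)→ 19
19 —HB4→ 4^2 + 3 —bump→ 5^2 + 3 = 28 —(−1)→ 27
27 —HB5→ 5^2 + 2 —bump→ 6^2 + 2 = 38 —(−1)→ 37

10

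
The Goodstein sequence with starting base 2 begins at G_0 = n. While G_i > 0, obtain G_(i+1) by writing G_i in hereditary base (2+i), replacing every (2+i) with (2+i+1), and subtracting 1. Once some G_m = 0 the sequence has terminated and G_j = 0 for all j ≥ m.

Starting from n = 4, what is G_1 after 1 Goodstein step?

26

(0) 4|_2 = 2^2 ↦ 3^3|_3 = 27 ⇒ 26
(1) 26|_3 = 2·3^2 + 2·3 + 2 ↦ 2·4^2 + 2·4 + 2|_4 = 42 ⇒ 41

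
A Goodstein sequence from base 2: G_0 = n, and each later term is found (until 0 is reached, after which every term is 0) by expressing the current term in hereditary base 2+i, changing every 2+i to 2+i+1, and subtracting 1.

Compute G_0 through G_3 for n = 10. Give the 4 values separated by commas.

10, 83, 1025, 15625

(0) 10|_2 = 2^(2 + 1) + 2 ↦ 3^(3 + 1) + 3|_3 = 84 ⇒ 83
(1) 83|_3 = 3^(3 + 1) + 2 ↦ 4^(4 + 1) + 2|_4 = 1026 ⇒ 1025
(2) 1025|_4 = 4^(4 + 1) + 1 ↦ 5^(5 + 1) + 1|_5 = 15626 ⇒ 15625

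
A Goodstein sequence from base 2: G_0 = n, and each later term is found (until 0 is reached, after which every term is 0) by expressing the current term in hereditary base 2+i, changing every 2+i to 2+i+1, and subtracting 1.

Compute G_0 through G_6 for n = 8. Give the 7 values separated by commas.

i=0: 8 = 2^(2 + 1) (b=2); 2→3: 3^(3 + 1) = 81; 81−1 = 80
i=1: 80 = 2·3^3 + 2·3^2 + 2·3 + 2 (b=3); 3→4: 2·4^4 + 2·4^2 + 2·4 + 2 = 554; 554−1 = 553
i=2: 553 = 2·4^4 + 2·4^2 + 2·4 + 1 (b=4); 4→5: 2·5^5 + 2·5^2 + 2·5 + 1 = 6311; 6311−1 = 6310
i=3: 6310 = 2·5^5 + 2·5^2 + 2·5 (b=5); 5→6: 2·6^6 + 2·6^2 + 2·6 = 93396; 93396−1 = 93395
i=4: 93395 = 2·6^6 + 2·6^2 + 6 + 5 (b=6); 6→7: 2·7^7 + 2·7^2 + 7 + 5 = 1647196; 1647196−1 = 1647195
i=5: 1647195 = 2·7^7 + 2·7^2 + 7 + 4 (b=7); 7→8: 2·8^8 + 2·8^2 + 8 + 4 = 33554572; 33554572−1 = 33554571

8, 80, 553, 6310, 93395, 1647195, 33554571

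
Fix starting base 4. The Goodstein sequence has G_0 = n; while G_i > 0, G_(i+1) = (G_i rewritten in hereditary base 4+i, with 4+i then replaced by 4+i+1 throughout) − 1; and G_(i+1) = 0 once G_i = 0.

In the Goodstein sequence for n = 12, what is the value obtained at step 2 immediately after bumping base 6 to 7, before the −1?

12 —HB4→ 3·4 —bump→ 3·5 = 15 —(−1)→ 14
14 —HB5→ 2·5 + 4 —bump→ 2·6 + 4 = 16 —(−1)→ 15
15 —HB6→ 2·6 + 3 —bump→ 2·7 + 3 = 17 —(−1)→ 16

17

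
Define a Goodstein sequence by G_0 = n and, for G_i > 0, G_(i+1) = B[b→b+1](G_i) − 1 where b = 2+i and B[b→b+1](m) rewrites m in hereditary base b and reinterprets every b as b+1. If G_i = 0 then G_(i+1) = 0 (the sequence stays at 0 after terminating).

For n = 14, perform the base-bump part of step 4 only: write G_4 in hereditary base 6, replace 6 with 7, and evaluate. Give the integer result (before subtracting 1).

5862841

base 2: 14 = 2^(2 + 1) + 2^2 + 2; at 3: 3^(3 + 1) + 3^3 + 3 = 111; next = 110
base 3: 110 = 3^(3 + 1) + 3^3 + 2; at 4: 4^(4 + 1) + 4^4 + 2 = 1282; next = 1281
base 4: 1281 = 4^(4 + 1) + 4^4 + 1; at 5: 5^(5 + 1) + 5^5 + 1 = 18751; next = 18750
base 5: 18750 = 5^(5 + 1) + 5^5; at 6: 6^(6 + 1) + 6^6 = 326592; next = 326591
base 6: 326591 = 6^(6 + 1) + 5·6^5 + 5·6^4 + 5·6^3 + 5·6^2 + 5·6 + 5; at 7: 7^(7 + 1) + 5·7^5 + 5·7^4 + 5·7^3 + 5·7^2 + 5·7 + 5 = 5862841; next = 5862840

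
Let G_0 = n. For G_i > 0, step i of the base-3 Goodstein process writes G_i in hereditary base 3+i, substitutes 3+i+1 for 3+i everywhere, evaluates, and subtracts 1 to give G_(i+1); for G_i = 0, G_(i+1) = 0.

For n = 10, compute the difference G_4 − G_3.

3

step 0: 10 = 3^2 + 1; sub 4 for 3: 4^2 + 1; = 17; G_1 = 17−1 = 16
step 1: 16 = 4^2; sub 5 for 4: 5^2; = 25; G_2 = 25−1 = 24
step 2: 24 = 4·5 + 4; sub 6 for 5: 4·6 + 4; = 28; G_3 = 28−1 = 27
step 3: 27 = 4·6 + 3; sub 7 for 6: 4·7 + 3; = 31; G_4 = 31−1 = 30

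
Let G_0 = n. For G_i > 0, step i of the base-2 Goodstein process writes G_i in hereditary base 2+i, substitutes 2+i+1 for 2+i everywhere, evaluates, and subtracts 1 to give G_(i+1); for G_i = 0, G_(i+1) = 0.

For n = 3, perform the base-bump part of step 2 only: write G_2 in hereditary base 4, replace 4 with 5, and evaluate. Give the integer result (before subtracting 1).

i=0: 3 = 2 + 1 (b=2); 2→3: 3 + 1 = 4; 4−1 = 3
i=1: 3 = 3 (b=3); 3→4: 4 = 4; 4−1 = 3

3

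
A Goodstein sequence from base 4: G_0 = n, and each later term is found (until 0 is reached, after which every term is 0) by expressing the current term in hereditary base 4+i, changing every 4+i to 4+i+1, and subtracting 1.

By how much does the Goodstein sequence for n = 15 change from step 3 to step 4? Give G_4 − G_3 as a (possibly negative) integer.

(0) 15|_4 = 3·4 + 3 ↦ 3·5 + 3|_5 = 18 ⇒ 17
(1) 17|_5 = 3·5 + 2 ↦ 3·6 + 2|_6 = 20 ⇒ 19
(2) 19|_6 = 3·6 + 1 ↦ 3·7 + 1|_7 = 22 ⇒ 21
(3) 21|_7 = 3·7 ↦ 3·8|_8 = 24 ⇒ 23

2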